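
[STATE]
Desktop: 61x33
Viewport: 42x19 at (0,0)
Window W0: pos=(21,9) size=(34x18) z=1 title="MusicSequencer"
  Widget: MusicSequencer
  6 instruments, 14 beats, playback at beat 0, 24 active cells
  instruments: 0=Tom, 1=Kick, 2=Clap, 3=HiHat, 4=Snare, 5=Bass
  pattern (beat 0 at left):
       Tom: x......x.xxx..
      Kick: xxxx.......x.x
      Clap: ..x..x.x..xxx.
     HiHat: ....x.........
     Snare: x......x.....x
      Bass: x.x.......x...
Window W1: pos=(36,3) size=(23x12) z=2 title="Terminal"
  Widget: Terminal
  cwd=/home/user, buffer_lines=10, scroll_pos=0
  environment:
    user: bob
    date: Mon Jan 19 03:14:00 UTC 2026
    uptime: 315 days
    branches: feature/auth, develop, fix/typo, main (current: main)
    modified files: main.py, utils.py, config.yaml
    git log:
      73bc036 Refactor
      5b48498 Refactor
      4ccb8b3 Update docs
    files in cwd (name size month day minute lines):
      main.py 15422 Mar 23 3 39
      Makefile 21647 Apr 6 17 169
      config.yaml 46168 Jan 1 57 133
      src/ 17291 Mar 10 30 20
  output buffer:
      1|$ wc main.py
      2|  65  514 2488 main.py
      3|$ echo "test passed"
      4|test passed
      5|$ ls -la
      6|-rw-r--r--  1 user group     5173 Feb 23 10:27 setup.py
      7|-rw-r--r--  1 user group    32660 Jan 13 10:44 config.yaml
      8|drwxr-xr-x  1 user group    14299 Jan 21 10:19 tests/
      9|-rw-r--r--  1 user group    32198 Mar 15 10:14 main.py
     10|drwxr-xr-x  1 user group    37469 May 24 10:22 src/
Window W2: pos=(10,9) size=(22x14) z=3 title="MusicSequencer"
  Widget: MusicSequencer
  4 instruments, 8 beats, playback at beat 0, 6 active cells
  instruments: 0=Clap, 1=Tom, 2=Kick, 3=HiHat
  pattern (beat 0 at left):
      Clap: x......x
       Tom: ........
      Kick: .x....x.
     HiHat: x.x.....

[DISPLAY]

                                          
                                          
                                          
                                    ┏━━━━━
                                    ┃ Term
                                    ┠─────
                                    ┃$ wc 
                                    ┃  65 
                                    ┃$ ech
          ┏━━━━━━━━━━━━━━━━━━━━┓━━━━┃test 
          ┃ MusicSequencer     ┃ence┃$ ls 
          ┠────────────────────┨────┃-rw-r
          ┃      ▼1234567      ┃4567┃-rw-r
          ┃  Clap█······█      ┃···█┃drwxr
          ┃   Tom········      ┃····┗━━━━━
          ┃  Kick·█····█·      ┃·█·█··███·
          ┃ HiHat█·█·····      ┃█·········
          ┃                    ┃···█·····█
          ┃                    ┃······█···


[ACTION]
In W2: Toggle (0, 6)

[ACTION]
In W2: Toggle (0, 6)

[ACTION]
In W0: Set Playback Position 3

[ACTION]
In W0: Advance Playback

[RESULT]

                                          
                                          
                                          
                                    ┏━━━━━
                                    ┃ Term
                                    ┠─────
                                    ┃$ wc 
                                    ┃  65 
                                    ┃$ ech
          ┏━━━━━━━━━━━━━━━━━━━━┓━━━━┃test 
          ┃ MusicSequencer     ┃ence┃$ ls 
          ┠────────────────────┨────┃-rw-r
          ┃      ▼1234567      ┃▼567┃-rw-r
          ┃  Clap█······█      ┃···█┃drwxr
          ┃   Tom········      ┃····┗━━━━━
          ┃  Kick·█····█·      ┃·█·█··███·
          ┃ HiHat█·█·····      ┃█·········
          ┃                    ┃···█·····█
          ┃                    ┃······█···


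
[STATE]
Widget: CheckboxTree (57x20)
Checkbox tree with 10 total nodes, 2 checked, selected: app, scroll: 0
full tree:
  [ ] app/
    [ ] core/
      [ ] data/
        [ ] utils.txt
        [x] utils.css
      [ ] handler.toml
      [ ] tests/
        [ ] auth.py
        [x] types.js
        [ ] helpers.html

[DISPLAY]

>[-] app/                                                
   [-] core/                                             
     [-] data/                                           
       [ ] utils.txt                                     
       [x] utils.css                                     
     [ ] handler.toml                                    
     [-] tests/                                          
       [ ] auth.py                                       
       [x] types.js                                      
       [ ] helpers.html                                  
                                                         
                                                         
                                                         
                                                         
                                                         
                                                         
                                                         
                                                         
                                                         
                                                         


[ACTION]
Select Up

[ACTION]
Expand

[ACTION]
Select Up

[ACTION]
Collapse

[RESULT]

>[-] app/                                                
                                                         
                                                         
                                                         
                                                         
                                                         
                                                         
                                                         
                                                         
                                                         
                                                         
                                                         
                                                         
                                                         
                                                         
                                                         
                                                         
                                                         
                                                         
                                                         


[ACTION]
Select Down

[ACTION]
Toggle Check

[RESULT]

>[x] app/                                                
                                                         
                                                         
                                                         
                                                         
                                                         
                                                         
                                                         
                                                         
                                                         
                                                         
                                                         
                                                         
                                                         
                                                         
                                                         
                                                         
                                                         
                                                         
                                                         


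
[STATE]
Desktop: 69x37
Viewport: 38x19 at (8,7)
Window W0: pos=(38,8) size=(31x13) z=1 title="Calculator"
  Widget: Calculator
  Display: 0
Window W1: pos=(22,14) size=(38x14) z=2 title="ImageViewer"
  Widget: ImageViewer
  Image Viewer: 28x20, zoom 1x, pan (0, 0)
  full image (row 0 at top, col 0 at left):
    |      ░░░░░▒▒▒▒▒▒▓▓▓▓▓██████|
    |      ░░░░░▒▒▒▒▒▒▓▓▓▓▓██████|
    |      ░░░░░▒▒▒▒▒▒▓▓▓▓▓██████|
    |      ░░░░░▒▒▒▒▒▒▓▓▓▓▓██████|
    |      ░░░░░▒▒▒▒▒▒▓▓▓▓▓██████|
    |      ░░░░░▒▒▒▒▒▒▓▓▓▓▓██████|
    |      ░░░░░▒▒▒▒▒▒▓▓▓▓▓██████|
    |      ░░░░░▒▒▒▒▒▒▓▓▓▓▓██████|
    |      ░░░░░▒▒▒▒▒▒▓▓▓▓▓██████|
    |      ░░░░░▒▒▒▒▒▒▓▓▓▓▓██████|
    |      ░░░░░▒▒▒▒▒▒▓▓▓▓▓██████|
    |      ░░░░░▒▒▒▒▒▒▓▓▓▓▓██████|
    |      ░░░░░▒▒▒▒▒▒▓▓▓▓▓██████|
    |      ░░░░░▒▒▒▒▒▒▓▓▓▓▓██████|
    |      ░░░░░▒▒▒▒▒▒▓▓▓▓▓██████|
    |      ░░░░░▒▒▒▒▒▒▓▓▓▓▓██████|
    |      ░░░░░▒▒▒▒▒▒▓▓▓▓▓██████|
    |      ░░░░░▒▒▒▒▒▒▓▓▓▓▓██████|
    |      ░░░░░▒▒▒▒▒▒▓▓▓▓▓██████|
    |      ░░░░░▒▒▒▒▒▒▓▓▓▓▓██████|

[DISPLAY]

                                      
                              ┏━━━━━━━
                              ┃ Calcul
                              ┠───────
                              ┃       
                              ┃┌───┬──
                              ┃│ 7 │ 8
              ┏━━━━━━━━━━━━━━━━━━━━━━━
              ┃ ImageViewer           
              ┠───────────────────────
              ┃      ░░░░░▒▒▒▒▒▒▓▓▓▓▓█
              ┃      ░░░░░▒▒▒▒▒▒▓▓▓▓▓█
              ┃      ░░░░░▒▒▒▒▒▒▓▓▓▓▓█
              ┃      ░░░░░▒▒▒▒▒▒▓▓▓▓▓█
              ┃      ░░░░░▒▒▒▒▒▒▓▓▓▓▓█
              ┃      ░░░░░▒▒▒▒▒▒▓▓▓▓▓█
              ┃      ░░░░░▒▒▒▒▒▒▓▓▓▓▓█
              ┃      ░░░░░▒▒▒▒▒▒▓▓▓▓▓█
              ┃      ░░░░░▒▒▒▒▒▒▓▓▓▓▓█


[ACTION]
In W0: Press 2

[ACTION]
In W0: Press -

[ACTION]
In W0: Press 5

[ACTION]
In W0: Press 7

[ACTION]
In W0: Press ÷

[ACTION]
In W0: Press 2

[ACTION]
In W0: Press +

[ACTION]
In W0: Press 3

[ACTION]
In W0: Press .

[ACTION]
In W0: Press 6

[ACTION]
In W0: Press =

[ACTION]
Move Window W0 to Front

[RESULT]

                                      
                              ┏━━━━━━━
                              ┃ Calcul
                              ┠───────
                              ┃       
                              ┃┌───┬──
                              ┃│ 7 │ 8
              ┏━━━━━━━━━━━━━━━┃├───┼──
              ┃ ImageViewer   ┃│ 4 │ 5
              ┠───────────────┃├───┼──
              ┃      ░░░░░▒▒▒▒┃│ 1 │ 2
              ┃      ░░░░░▒▒▒▒┃├───┼──
              ┃      ░░░░░▒▒▒▒┃│ 0 │ .
              ┃      ░░░░░▒▒▒▒┗━━━━━━━
              ┃      ░░░░░▒▒▒▒▒▒▓▓▓▓▓█
              ┃      ░░░░░▒▒▒▒▒▒▓▓▓▓▓█
              ┃      ░░░░░▒▒▒▒▒▒▓▓▓▓▓█
              ┃      ░░░░░▒▒▒▒▒▒▓▓▓▓▓█
              ┃      ░░░░░▒▒▒▒▒▒▓▓▓▓▓█


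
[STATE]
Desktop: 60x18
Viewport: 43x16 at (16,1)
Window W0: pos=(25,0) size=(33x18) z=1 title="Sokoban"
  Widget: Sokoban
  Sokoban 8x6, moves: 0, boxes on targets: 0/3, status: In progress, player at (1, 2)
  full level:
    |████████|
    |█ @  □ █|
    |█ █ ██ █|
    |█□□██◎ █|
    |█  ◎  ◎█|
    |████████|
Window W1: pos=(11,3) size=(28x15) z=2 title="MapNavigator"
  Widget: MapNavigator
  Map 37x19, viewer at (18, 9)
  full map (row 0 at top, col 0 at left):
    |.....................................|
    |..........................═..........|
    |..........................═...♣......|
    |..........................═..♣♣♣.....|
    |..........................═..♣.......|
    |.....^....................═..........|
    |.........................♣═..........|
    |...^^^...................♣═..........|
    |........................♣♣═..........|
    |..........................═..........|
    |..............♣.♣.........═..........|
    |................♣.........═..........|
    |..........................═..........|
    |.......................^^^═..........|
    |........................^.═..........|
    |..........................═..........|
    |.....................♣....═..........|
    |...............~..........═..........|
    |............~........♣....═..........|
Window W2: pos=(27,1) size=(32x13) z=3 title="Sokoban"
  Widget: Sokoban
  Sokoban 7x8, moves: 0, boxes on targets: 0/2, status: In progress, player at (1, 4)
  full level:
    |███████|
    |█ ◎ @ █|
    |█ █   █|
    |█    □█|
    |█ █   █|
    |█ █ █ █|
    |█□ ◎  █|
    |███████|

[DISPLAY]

         ┃ ┏━━━━━━━━━━━━━━━━━━━━━━━━━━━━━━┓
         ┠─┃ Sokoban                      ┃
━━━━━━━━━━━┠──────────────────────────────┨
Navigator  ┃███████                       ┃
───────────┃█ ◎ @ █                       ┃
...........┃█ █   █                       ┃
...........┃█    □█                       ┃
...........┃█ █   █                       ┃
...........┃█ █ █ █                       ┃
...........┃█□ ◎  █                       ┃
.........@.┃███████                       ┃
.....♣.♣...┃Moves: 0  0/2                 ┃
.......♣...┗━━━━━━━━━━━━━━━━━━━━━━━━━━━━━━┛
.................═....┃                  ┃ 
..............^^^═....┃                  ┃ 
...............^.═....┃                  ┃ 


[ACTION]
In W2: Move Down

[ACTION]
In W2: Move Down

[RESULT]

         ┃ ┏━━━━━━━━━━━━━━━━━━━━━━━━━━━━━━┓
         ┠─┃ Sokoban                      ┃
━━━━━━━━━━━┠──────────────────────────────┨
Navigator  ┃███████                       ┃
───────────┃█ ◎   █                       ┃
...........┃█ █   █                       ┃
...........┃█   @□█                       ┃
...........┃█ █   █                       ┃
...........┃█ █ █ █                       ┃
...........┃█□ ◎  █                       ┃
.........@.┃███████                       ┃
.....♣.♣...┃Moves: 2  0/2                 ┃
.......♣...┗━━━━━━━━━━━━━━━━━━━━━━━━━━━━━━┛
.................═....┃                  ┃ 
..............^^^═....┃                  ┃ 
...............^.═....┃                  ┃ 


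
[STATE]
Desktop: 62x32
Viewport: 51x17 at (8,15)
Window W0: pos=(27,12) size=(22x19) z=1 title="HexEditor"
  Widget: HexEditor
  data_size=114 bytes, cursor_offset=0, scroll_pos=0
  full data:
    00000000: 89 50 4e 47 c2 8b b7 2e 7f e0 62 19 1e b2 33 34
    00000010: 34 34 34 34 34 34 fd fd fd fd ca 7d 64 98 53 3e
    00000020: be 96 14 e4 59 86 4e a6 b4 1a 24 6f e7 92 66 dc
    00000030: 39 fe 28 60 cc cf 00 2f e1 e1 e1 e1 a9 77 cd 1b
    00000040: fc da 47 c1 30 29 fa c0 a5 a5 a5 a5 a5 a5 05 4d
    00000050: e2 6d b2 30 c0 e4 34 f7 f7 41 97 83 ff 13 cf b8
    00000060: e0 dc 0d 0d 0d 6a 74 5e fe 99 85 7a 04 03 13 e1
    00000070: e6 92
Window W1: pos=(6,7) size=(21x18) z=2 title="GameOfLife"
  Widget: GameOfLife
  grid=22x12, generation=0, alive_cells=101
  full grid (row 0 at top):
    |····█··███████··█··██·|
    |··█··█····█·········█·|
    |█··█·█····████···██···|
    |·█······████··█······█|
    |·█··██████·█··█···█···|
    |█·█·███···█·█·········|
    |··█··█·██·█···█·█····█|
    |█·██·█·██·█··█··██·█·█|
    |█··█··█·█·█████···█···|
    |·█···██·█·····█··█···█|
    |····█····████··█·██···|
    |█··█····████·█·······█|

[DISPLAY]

··██████·█··█···█·┃┃00000000  89 50 4e 4┃          
█·███···█·█·······┃┃00000010  34 34 34 3┃          
█··█·██·█···█·█···┃┃00000020  be 96 14 e┃          
██·█·██·█··█··██·█┃┃00000030  39 fe 28 6┃          
·█··█·█·█████···█·┃┃00000040  fc da 47 c┃          
···██·█·····█··█··┃┃00000050  e2 6d b2 3┃          
··█····████··█·██·┃┃00000060  e0 dc 0d 0┃          
·█····████·█······┃┃00000070  e6 92     ┃          
                  ┃┃                    ┃          
━━━━━━━━━━━━━━━━━━┛┃                    ┃          
                   ┃                    ┃          
                   ┃                    ┃          
                   ┃                    ┃          
                   ┃                    ┃          
                   ┃                    ┃          
                   ┗━━━━━━━━━━━━━━━━━━━━┛          
                                                   


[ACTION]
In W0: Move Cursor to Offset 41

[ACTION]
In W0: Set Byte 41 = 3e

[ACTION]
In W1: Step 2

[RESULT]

··········██······┃┃00000000  89 50 4e 4┃          
·······█·█·█·█····┃┃00000010  34 34 34 3┃          
█·······██···█··██┃┃00000020  be 96 14 e┃          
███·····█·██····█·┃┃00000030  39 fe 28 6┃          
██··██··██·██···█·┃┃00000040  fc da 47 c┃          
·█··█·██·········█┃┃00000050  e2 6d b2 3┃          
··█··██····██···█·┃┃00000060  e0 dc 0d 0┃          
···········█···█··┃┃00000070  e6 92     ┃          
                  ┃┃                    ┃          
━━━━━━━━━━━━━━━━━━┛┃                    ┃          
                   ┃                    ┃          
                   ┃                    ┃          
                   ┃                    ┃          
                   ┃                    ┃          
                   ┃                    ┃          
                   ┗━━━━━━━━━━━━━━━━━━━━┛          
                                                   


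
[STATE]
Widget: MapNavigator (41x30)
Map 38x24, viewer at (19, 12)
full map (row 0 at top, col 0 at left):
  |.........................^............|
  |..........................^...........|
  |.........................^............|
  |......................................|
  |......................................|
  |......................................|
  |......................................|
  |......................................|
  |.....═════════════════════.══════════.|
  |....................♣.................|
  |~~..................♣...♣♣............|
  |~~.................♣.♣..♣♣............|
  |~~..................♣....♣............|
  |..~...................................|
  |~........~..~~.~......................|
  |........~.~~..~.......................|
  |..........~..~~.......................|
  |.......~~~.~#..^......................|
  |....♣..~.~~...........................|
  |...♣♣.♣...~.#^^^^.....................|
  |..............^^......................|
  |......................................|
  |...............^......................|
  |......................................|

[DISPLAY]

                                         
                                         
                                         
 .........................^............  
 ..........................^...........  
 .........................^............  
 ......................................  
 ......................................  
 ......................................  
 ......................................  
 ......................................  
 .....═════════════════════.══════════.  
 ....................♣.................  
 ~~..................♣...♣♣............  
 ~~.................♣.♣..♣♣............  
 ~~.................@♣....♣............  
 ..~...................................  
 ~........~..~~.~......................  
 ........~.~~..~.......................  
 ..........~..~~.......................  
 .......~~~.~#..^......................  
 ....♣..~.~~...........................  
 ...♣♣.♣...~.#^^^^.....................  
 ..............^^......................  
 ......................................  
 ...............^......................  
 ......................................  
                                         
                                         
                                         


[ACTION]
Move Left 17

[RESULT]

                                         
                                         
                                         
                  .......................
                  .......................
                  .......................
                  .......................
                  .......................
                  .......................
                  .......................
                  .......................
                  .....══════════════════
                  ....................♣..
                  ~~..................♣..
                  ~~.................♣.♣.
                  ~~@.................♣..
                  ..~....................
                  ~........~..~~.~.......
                  ........~.~~..~........
                  ..........~..~~........
                  .......~~~.~#..^.......
                  ....♣..~.~~............
                  ...♣♣.♣...~.#^^^^......
                  ..............^^.......
                  .......................
                  ...............^.......
                  .......................
                                         
                                         
                                         


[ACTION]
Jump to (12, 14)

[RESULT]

                                         
        .........................^.......
        ..........................^......
        .........................^.......
        .................................
        .................................
        .................................
        .................................
        .................................
        .....═════════════════════.══════
        ....................♣............
        ~~..................♣...♣♣.......
        ~~.................♣.♣..♣♣.......
        ~~..................♣....♣.......
        ..~..............................
        ~........~..@~.~.................
        ........~.~~..~..................
        ..........~..~~..................
        .......~~~.~#..^.................
        ....♣..~.~~......................
        ...♣♣.♣...~.#^^^^................
        ..............^^.................
        .................................
        ...............^.................
        .................................
                                         
                                         
                                         
                                         
                                         


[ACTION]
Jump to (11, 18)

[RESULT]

         ................................
         ................................
         ................................
         ................................
         ................................
         .....═════════════════════.═════
         ....................♣...........
         ~~..................♣...♣♣......
         ~~.................♣.♣..♣♣......
         ~~..................♣....♣......
         ..~.............................
         ~........~..~~.~................
         ........~.~~..~.................
         ..........~..~~.................
         .......~~~.~#..^................
         ....♣..~.~~@....................
         ...♣♣.♣...~.#^^^^...............
         ..............^^................
         ................................
         ...............^................
         ................................
                                         
                                         
                                         
                                         
                                         
                                         
                                         
                                         
                                         


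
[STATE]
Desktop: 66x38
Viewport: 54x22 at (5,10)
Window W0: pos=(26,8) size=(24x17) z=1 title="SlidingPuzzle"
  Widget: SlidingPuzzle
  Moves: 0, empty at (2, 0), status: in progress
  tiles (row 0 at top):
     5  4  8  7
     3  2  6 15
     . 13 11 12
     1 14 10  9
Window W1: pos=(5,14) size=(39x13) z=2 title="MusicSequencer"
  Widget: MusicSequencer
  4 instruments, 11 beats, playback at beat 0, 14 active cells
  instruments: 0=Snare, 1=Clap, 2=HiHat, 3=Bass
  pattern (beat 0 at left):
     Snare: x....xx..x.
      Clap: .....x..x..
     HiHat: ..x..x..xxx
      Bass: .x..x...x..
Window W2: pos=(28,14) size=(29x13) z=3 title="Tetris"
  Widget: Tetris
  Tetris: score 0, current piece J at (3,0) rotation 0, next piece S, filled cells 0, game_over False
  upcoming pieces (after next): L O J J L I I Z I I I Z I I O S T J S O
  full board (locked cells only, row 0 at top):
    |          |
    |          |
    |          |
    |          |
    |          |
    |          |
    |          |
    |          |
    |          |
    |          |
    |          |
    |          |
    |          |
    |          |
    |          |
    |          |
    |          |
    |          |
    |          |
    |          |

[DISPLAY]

                     ┠──────────────────────┨         
                     ┃┌────┬────┬────┬────┐ ┃         
                     ┃│  5 │  4 │  8 │  7 │ ┃         
                     ┃├────┼────┼────┼────┤ ┃         
┏━━━━━━━━━━━━━━━━━━━━━━┏━━━━━━━━━━━━━━━━━━━━━━━━━━━┓  
┃ MusicSequencer       ┃ Tetris                    ┃  
┠──────────────────────┠───────────────────────────┨  
┃      ▼1234567890     ┃          │Next:           ┃  
┃ Snare█····██··█·     ┃          │ ░░             ┃  
┃  Clap·····█··█··     ┃          │░░              ┃  
┃ HiHat··█··█··███     ┃          │                ┃  
┃  Bass·█··█···█··     ┃          │                ┃  
┃                      ┃          │                ┃  
┃                      ┃          │Score:          ┃  
┃                      ┃          │0               ┃  
┃                      ┃          │                ┃  
┗━━━━━━━━━━━━━━━━━━━━━━┗━━━━━━━━━━━━━━━━━━━━━━━━━━━┛  
                                                      
                                                      
                                                      
                                                      
                                                      


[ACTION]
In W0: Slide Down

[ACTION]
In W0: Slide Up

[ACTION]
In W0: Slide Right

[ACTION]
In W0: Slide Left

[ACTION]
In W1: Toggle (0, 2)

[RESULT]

                     ┠──────────────────────┨         
                     ┃┌────┬────┬────┬────┐ ┃         
                     ┃│  5 │  4 │  8 │  7 │ ┃         
                     ┃├────┼────┼────┼────┤ ┃         
┏━━━━━━━━━━━━━━━━━━━━━━┏━━━━━━━━━━━━━━━━━━━━━━━━━━━┓  
┃ MusicSequencer       ┃ Tetris                    ┃  
┠──────────────────────┠───────────────────────────┨  
┃      ▼1234567890     ┃          │Next:           ┃  
┃ Snare█·█··██··█·     ┃          │ ░░             ┃  
┃  Clap·····█··█··     ┃          │░░              ┃  
┃ HiHat··█··█··███     ┃          │                ┃  
┃  Bass·█··█···█··     ┃          │                ┃  
┃                      ┃          │                ┃  
┃                      ┃          │Score:          ┃  
┃                      ┃          │0               ┃  
┃                      ┃          │                ┃  
┗━━━━━━━━━━━━━━━━━━━━━━┗━━━━━━━━━━━━━━━━━━━━━━━━━━━┛  
                                                      
                                                      
                                                      
                                                      
                                                      


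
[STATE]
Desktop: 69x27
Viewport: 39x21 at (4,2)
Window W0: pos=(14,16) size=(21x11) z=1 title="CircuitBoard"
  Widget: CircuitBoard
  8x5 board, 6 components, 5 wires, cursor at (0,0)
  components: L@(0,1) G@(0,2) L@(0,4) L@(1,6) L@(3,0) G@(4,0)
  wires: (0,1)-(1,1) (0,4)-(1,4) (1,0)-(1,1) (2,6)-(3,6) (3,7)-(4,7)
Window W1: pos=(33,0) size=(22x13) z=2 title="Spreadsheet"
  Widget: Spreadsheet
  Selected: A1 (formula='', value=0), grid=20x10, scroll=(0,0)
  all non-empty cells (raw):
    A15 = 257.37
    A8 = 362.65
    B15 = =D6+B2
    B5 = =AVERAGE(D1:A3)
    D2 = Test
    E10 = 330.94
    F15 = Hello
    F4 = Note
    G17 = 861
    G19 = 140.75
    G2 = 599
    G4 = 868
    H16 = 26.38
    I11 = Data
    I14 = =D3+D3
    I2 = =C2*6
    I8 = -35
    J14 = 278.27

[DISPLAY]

                             ┠─────────
                             ┃A1:      
                             ┃       A 
                             ┃---------
                             ┃  1      
                             ┃  2      
                             ┃  3      
                             ┃  4      
                             ┃  5      
                             ┃  6      
                             ┗━━━━━━━━━
                                       
                                       
                                       
          ┏━━━━━━━━━━━━━━━━━━━┓        
          ┃ CircuitBoard      ┃        
          ┠───────────────────┨        
          ┃   0 1 2 3 4 5 6 7 ┃        
          ┃0  [.]  L   G      ┃        
          ┃        │          ┃        
          ┃1   · ─ ·          ┃        


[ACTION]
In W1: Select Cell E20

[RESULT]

                             ┠─────────
                             ┃E20:     
                             ┃       A 
                             ┃---------
                             ┃  1      
                             ┃  2      
                             ┃  3      
                             ┃  4      
                             ┃  5      
                             ┃  6      
                             ┗━━━━━━━━━
                                       
                                       
                                       
          ┏━━━━━━━━━━━━━━━━━━━┓        
          ┃ CircuitBoard      ┃        
          ┠───────────────────┨        
          ┃   0 1 2 3 4 5 6 7 ┃        
          ┃0  [.]  L   G      ┃        
          ┃        │          ┃        
          ┃1   · ─ ·          ┃        


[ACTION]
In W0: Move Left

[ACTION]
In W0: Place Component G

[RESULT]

                             ┠─────────
                             ┃E20:     
                             ┃       A 
                             ┃---------
                             ┃  1      
                             ┃  2      
                             ┃  3      
                             ┃  4      
                             ┃  5      
                             ┃  6      
                             ┗━━━━━━━━━
                                       
                                       
                                       
          ┏━━━━━━━━━━━━━━━━━━━┓        
          ┃ CircuitBoard      ┃        
          ┠───────────────────┨        
          ┃   0 1 2 3 4 5 6 7 ┃        
          ┃0  [G]  L   G      ┃        
          ┃        │          ┃        
          ┃1   · ─ ·          ┃        


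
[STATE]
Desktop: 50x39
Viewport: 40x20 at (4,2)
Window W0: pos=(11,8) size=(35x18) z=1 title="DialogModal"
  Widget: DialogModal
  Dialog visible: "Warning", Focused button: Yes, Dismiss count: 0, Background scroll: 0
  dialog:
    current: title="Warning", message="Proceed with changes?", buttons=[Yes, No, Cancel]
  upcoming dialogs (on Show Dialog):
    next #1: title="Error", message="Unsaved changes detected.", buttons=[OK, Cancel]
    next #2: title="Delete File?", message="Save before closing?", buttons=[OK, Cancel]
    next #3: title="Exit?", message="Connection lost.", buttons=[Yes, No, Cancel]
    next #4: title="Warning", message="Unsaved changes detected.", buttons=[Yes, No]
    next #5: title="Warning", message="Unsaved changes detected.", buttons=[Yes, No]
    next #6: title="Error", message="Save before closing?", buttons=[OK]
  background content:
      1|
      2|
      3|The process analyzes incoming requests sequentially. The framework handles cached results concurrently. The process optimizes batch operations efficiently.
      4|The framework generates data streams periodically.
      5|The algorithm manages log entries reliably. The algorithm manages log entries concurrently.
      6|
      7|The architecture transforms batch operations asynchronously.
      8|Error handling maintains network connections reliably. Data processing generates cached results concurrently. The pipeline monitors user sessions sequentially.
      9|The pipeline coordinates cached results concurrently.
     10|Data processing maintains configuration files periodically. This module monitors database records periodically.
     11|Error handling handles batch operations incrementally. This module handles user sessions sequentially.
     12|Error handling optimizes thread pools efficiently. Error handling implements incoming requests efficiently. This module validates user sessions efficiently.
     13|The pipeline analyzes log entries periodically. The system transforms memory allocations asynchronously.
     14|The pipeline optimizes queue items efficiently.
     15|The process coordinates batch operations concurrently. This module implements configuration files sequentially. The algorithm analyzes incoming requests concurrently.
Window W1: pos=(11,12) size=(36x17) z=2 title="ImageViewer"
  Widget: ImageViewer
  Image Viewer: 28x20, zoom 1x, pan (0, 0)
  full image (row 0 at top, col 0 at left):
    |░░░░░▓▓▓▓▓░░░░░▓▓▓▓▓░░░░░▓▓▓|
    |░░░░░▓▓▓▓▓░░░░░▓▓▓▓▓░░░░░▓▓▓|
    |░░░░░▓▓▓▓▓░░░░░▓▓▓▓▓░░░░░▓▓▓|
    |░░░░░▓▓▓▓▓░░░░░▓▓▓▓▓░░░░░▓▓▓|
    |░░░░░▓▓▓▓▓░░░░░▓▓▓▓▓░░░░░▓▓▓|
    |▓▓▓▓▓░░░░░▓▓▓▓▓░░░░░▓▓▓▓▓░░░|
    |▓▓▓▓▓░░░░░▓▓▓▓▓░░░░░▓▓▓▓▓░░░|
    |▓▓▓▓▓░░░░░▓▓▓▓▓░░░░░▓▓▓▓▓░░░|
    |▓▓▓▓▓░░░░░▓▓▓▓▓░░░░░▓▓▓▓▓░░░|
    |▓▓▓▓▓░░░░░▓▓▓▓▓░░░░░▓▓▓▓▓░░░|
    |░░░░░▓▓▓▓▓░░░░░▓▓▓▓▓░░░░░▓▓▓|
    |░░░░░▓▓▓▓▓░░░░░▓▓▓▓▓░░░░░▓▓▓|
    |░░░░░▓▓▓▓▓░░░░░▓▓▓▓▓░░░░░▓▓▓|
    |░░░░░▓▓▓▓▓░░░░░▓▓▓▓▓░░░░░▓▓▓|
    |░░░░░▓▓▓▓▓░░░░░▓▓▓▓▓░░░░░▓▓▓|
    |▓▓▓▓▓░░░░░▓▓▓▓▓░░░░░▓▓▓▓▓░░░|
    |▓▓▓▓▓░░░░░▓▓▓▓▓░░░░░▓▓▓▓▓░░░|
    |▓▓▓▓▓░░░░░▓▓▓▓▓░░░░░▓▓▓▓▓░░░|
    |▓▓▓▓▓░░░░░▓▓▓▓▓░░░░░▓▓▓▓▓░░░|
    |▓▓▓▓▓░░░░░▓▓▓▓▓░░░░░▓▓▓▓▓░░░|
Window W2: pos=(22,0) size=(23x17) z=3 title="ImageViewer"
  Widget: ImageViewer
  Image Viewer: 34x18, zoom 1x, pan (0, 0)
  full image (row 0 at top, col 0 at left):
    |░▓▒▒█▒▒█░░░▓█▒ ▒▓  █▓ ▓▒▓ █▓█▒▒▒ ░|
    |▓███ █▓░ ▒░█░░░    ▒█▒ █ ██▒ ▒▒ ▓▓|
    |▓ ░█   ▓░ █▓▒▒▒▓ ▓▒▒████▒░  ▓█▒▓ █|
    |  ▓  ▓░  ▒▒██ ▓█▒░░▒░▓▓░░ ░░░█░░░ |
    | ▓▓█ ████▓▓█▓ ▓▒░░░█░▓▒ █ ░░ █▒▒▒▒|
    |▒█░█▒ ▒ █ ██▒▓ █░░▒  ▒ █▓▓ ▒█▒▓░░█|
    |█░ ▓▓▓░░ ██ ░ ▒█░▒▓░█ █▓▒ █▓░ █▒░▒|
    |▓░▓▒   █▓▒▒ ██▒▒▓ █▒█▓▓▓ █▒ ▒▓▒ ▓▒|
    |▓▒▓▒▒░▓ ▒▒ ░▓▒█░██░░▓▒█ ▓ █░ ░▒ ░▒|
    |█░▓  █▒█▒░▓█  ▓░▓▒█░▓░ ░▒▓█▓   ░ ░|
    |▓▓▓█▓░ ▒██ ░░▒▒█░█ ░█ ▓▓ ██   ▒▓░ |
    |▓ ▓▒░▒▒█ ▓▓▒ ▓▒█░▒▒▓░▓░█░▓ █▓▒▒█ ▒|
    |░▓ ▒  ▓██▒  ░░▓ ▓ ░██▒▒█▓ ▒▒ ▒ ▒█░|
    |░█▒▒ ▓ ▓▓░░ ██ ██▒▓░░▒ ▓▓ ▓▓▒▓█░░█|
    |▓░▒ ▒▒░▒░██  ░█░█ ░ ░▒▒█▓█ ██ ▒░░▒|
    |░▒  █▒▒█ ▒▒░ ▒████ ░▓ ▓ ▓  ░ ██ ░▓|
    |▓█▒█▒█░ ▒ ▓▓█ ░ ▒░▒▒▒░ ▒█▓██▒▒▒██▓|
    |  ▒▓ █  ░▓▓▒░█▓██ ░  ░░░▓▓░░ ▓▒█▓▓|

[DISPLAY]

                  ┠─────────────────────
                  ┃░▓▒▒█▒▒█░░░▓█▒ ▒▓  █▓
                  ┃▓███ █▓░ ▒░█░░░    ▒█
                  ┃▓ ░█   ▓░ █▓▒▒▒▓ ▓▒▒█
                  ┃  ▓  ▓░  ▒▒██ ▓█▒░░▒░
                  ┃ ▓▓█ ████▓▓█▓ ▓▒░░░█░
       ┏━━━━━━━━━━┃▒█░█▒ ▒ █ ██▒▓ █░░▒  
       ┃ DialogMod┃█░ ▓▓▓░░ ██ ░ ▒█░▒▓░█
       ┠──────────┃▓░▓▒   █▓▒▒ ██▒▒▓ █▒█
       ┃          ┃▓▒▓▒▒░▓ ▒▒ ░▓▒█░██░░▓
       ┏━━━━━━━━━━┃█░▓  █▒█▒░▓█  ▓░▓▒█░▓
       ┃ ImageView┃▓▓▓█▓░ ▒██ ░░▒▒█░█ ░█
       ┠──────────┃▓ ▓▒░▒▒█ ▓▓▒ ▓▒█░▒▒▓░
       ┃░░░░░▓▓▓▓▓┃░▓ ▒  ▓██▒  ░░▓ ▓ ░██
       ┃░░░░░▓▓▓▓▓┗━━━━━━━━━━━━━━━━━━━━━
       ┃░░░░░▓▓▓▓▓░░░░░▓▓▓▓▓░░░░░▓▓▓    
       ┃░░░░░▓▓▓▓▓░░░░░▓▓▓▓▓░░░░░▓▓▓    
       ┃░░░░░▓▓▓▓▓░░░░░▓▓▓▓▓░░░░░▓▓▓    
       ┃▓▓▓▓▓░░░░░▓▓▓▓▓░░░░░▓▓▓▓▓░░░    
       ┃▓▓▓▓▓░░░░░▓▓▓▓▓░░░░░▓▓▓▓▓░░░    


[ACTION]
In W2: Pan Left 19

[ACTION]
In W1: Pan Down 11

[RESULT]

                  ┠─────────────────────
                  ┃░▓▒▒█▒▒█░░░▓█▒ ▒▓  █▓
                  ┃▓███ █▓░ ▒░█░░░    ▒█
                  ┃▓ ░█   ▓░ █▓▒▒▒▓ ▓▒▒█
                  ┃  ▓  ▓░  ▒▒██ ▓█▒░░▒░
                  ┃ ▓▓█ ████▓▓█▓ ▓▒░░░█░
       ┏━━━━━━━━━━┃▒█░█▒ ▒ █ ██▒▓ █░░▒  
       ┃ DialogMod┃█░ ▓▓▓░░ ██ ░ ▒█░▒▓░█
       ┠──────────┃▓░▓▒   █▓▒▒ ██▒▒▓ █▒█
       ┃          ┃▓▒▓▒▒░▓ ▒▒ ░▓▒█░██░░▓
       ┏━━━━━━━━━━┃█░▓  █▒█▒░▓█  ▓░▓▒█░▓
       ┃ ImageView┃▓▓▓█▓░ ▒██ ░░▒▒█░█ ░█
       ┠──────────┃▓ ▓▒░▒▒█ ▓▓▒ ▓▒█░▒▒▓░
       ┃░░░░░▓▓▓▓▓┃░▓ ▒  ▓██▒  ░░▓ ▓ ░██
       ┃░░░░░▓▓▓▓▓┗━━━━━━━━━━━━━━━━━━━━━
       ┃░░░░░▓▓▓▓▓░░░░░▓▓▓▓▓░░░░░▓▓▓    
       ┃░░░░░▓▓▓▓▓░░░░░▓▓▓▓▓░░░░░▓▓▓    
       ┃▓▓▓▓▓░░░░░▓▓▓▓▓░░░░░▓▓▓▓▓░░░    
       ┃▓▓▓▓▓░░░░░▓▓▓▓▓░░░░░▓▓▓▓▓░░░    
       ┃▓▓▓▓▓░░░░░▓▓▓▓▓░░░░░▓▓▓▓▓░░░    
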